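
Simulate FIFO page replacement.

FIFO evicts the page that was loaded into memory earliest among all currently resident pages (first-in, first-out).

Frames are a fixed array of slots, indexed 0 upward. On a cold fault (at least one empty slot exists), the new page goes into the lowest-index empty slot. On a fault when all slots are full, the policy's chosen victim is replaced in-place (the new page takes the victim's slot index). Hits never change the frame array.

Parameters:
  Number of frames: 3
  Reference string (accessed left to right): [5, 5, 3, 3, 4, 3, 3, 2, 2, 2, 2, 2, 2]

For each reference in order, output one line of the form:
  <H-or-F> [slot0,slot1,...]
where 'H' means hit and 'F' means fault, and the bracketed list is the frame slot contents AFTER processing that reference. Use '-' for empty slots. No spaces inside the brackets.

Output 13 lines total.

F [5,-,-]
H [5,-,-]
F [5,3,-]
H [5,3,-]
F [5,3,4]
H [5,3,4]
H [5,3,4]
F [2,3,4]
H [2,3,4]
H [2,3,4]
H [2,3,4]
H [2,3,4]
H [2,3,4]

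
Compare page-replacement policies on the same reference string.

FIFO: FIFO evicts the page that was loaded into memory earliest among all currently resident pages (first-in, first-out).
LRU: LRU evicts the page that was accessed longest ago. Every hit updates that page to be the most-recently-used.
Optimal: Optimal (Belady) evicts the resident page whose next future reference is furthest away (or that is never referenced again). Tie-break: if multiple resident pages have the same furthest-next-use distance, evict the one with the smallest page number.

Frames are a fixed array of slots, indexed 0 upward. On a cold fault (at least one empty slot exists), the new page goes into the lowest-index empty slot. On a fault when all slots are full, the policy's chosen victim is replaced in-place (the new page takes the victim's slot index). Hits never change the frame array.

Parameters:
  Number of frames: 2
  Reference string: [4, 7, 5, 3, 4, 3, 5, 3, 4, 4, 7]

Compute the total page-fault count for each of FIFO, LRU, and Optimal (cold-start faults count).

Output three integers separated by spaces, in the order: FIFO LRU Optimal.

--- FIFO ---
  step 0: ref 4 -> FAULT, frames=[4,-] (faults so far: 1)
  step 1: ref 7 -> FAULT, frames=[4,7] (faults so far: 2)
  step 2: ref 5 -> FAULT, evict 4, frames=[5,7] (faults so far: 3)
  step 3: ref 3 -> FAULT, evict 7, frames=[5,3] (faults so far: 4)
  step 4: ref 4 -> FAULT, evict 5, frames=[4,3] (faults so far: 5)
  step 5: ref 3 -> HIT, frames=[4,3] (faults so far: 5)
  step 6: ref 5 -> FAULT, evict 3, frames=[4,5] (faults so far: 6)
  step 7: ref 3 -> FAULT, evict 4, frames=[3,5] (faults so far: 7)
  step 8: ref 4 -> FAULT, evict 5, frames=[3,4] (faults so far: 8)
  step 9: ref 4 -> HIT, frames=[3,4] (faults so far: 8)
  step 10: ref 7 -> FAULT, evict 3, frames=[7,4] (faults so far: 9)
  FIFO total faults: 9
--- LRU ---
  step 0: ref 4 -> FAULT, frames=[4,-] (faults so far: 1)
  step 1: ref 7 -> FAULT, frames=[4,7] (faults so far: 2)
  step 2: ref 5 -> FAULT, evict 4, frames=[5,7] (faults so far: 3)
  step 3: ref 3 -> FAULT, evict 7, frames=[5,3] (faults so far: 4)
  step 4: ref 4 -> FAULT, evict 5, frames=[4,3] (faults so far: 5)
  step 5: ref 3 -> HIT, frames=[4,3] (faults so far: 5)
  step 6: ref 5 -> FAULT, evict 4, frames=[5,3] (faults so far: 6)
  step 7: ref 3 -> HIT, frames=[5,3] (faults so far: 6)
  step 8: ref 4 -> FAULT, evict 5, frames=[4,3] (faults so far: 7)
  step 9: ref 4 -> HIT, frames=[4,3] (faults so far: 7)
  step 10: ref 7 -> FAULT, evict 3, frames=[4,7] (faults so far: 8)
  LRU total faults: 8
--- Optimal ---
  step 0: ref 4 -> FAULT, frames=[4,-] (faults so far: 1)
  step 1: ref 7 -> FAULT, frames=[4,7] (faults so far: 2)
  step 2: ref 5 -> FAULT, evict 7, frames=[4,5] (faults so far: 3)
  step 3: ref 3 -> FAULT, evict 5, frames=[4,3] (faults so far: 4)
  step 4: ref 4 -> HIT, frames=[4,3] (faults so far: 4)
  step 5: ref 3 -> HIT, frames=[4,3] (faults so far: 4)
  step 6: ref 5 -> FAULT, evict 4, frames=[5,3] (faults so far: 5)
  step 7: ref 3 -> HIT, frames=[5,3] (faults so far: 5)
  step 8: ref 4 -> FAULT, evict 3, frames=[5,4] (faults so far: 6)
  step 9: ref 4 -> HIT, frames=[5,4] (faults so far: 6)
  step 10: ref 7 -> FAULT, evict 4, frames=[5,7] (faults so far: 7)
  Optimal total faults: 7

Answer: 9 8 7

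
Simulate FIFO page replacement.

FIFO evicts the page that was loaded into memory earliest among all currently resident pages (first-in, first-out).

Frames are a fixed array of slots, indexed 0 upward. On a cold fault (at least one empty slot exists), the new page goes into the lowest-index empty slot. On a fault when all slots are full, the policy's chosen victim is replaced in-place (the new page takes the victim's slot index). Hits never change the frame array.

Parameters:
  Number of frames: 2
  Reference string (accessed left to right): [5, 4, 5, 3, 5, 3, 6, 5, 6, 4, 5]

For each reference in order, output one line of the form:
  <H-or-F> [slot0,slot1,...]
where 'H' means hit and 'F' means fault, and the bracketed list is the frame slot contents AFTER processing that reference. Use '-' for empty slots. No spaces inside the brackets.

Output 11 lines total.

F [5,-]
F [5,4]
H [5,4]
F [3,4]
F [3,5]
H [3,5]
F [6,5]
H [6,5]
H [6,5]
F [6,4]
F [5,4]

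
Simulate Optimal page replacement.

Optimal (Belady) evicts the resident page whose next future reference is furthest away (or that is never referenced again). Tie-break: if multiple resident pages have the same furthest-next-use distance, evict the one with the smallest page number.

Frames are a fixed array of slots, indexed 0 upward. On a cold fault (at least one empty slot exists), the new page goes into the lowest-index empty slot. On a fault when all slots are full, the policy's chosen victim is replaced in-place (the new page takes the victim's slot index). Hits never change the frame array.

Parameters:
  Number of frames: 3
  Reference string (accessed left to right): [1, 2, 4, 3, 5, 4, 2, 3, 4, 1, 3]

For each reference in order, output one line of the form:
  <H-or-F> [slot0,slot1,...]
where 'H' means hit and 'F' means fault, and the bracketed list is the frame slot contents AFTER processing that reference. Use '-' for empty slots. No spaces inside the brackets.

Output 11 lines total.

F [1,-,-]
F [1,2,-]
F [1,2,4]
F [3,2,4]
F [5,2,4]
H [5,2,4]
H [5,2,4]
F [5,3,4]
H [5,3,4]
F [5,3,1]
H [5,3,1]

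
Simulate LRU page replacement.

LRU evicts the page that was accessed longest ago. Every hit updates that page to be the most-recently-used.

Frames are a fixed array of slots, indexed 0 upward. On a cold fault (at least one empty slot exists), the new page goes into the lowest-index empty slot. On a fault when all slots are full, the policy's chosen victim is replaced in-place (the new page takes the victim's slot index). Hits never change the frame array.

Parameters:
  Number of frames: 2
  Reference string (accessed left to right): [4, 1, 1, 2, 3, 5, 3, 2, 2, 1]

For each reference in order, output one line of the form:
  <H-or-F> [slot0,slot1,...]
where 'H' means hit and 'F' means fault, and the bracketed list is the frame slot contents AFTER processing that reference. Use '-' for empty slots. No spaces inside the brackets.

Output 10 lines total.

F [4,-]
F [4,1]
H [4,1]
F [2,1]
F [2,3]
F [5,3]
H [5,3]
F [2,3]
H [2,3]
F [2,1]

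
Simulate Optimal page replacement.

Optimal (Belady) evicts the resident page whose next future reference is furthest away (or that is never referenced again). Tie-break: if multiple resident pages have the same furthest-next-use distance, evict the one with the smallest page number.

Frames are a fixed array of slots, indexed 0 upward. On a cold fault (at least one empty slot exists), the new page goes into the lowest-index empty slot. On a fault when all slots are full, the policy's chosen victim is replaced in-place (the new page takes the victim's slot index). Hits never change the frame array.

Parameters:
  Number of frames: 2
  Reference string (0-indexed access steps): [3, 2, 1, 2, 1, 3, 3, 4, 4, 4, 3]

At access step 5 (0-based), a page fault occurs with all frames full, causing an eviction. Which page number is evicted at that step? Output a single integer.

Step 0: ref 3 -> FAULT, frames=[3,-]
Step 1: ref 2 -> FAULT, frames=[3,2]
Step 2: ref 1 -> FAULT, evict 3, frames=[1,2]
Step 3: ref 2 -> HIT, frames=[1,2]
Step 4: ref 1 -> HIT, frames=[1,2]
Step 5: ref 3 -> FAULT, evict 1, frames=[3,2]
At step 5: evicted page 1

Answer: 1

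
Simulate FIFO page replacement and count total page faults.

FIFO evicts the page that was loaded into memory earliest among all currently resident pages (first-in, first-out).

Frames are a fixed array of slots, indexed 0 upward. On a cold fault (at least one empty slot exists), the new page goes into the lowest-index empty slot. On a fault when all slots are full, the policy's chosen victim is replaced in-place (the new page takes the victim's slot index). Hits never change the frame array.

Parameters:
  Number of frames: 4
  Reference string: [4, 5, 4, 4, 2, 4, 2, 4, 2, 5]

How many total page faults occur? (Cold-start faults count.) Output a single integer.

Answer: 3

Derivation:
Step 0: ref 4 → FAULT, frames=[4,-,-,-]
Step 1: ref 5 → FAULT, frames=[4,5,-,-]
Step 2: ref 4 → HIT, frames=[4,5,-,-]
Step 3: ref 4 → HIT, frames=[4,5,-,-]
Step 4: ref 2 → FAULT, frames=[4,5,2,-]
Step 5: ref 4 → HIT, frames=[4,5,2,-]
Step 6: ref 2 → HIT, frames=[4,5,2,-]
Step 7: ref 4 → HIT, frames=[4,5,2,-]
Step 8: ref 2 → HIT, frames=[4,5,2,-]
Step 9: ref 5 → HIT, frames=[4,5,2,-]
Total faults: 3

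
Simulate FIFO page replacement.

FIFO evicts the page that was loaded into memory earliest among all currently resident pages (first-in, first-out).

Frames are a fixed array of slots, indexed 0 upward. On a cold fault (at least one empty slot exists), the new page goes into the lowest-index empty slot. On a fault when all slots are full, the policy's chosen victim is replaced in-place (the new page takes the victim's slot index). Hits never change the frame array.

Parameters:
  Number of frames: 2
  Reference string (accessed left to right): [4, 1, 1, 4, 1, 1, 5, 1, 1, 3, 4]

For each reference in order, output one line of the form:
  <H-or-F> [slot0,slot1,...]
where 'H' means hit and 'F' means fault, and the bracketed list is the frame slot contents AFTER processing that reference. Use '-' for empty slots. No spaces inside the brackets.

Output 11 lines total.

F [4,-]
F [4,1]
H [4,1]
H [4,1]
H [4,1]
H [4,1]
F [5,1]
H [5,1]
H [5,1]
F [5,3]
F [4,3]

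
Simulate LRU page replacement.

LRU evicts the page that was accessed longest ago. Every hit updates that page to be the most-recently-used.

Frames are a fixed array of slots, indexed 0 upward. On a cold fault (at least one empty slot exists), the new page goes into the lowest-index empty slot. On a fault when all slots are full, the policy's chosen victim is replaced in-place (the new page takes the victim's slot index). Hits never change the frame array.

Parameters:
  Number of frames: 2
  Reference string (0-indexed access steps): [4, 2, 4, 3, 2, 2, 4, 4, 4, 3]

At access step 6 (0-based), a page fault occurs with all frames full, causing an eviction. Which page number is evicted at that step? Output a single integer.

Answer: 3

Derivation:
Step 0: ref 4 -> FAULT, frames=[4,-]
Step 1: ref 2 -> FAULT, frames=[4,2]
Step 2: ref 4 -> HIT, frames=[4,2]
Step 3: ref 3 -> FAULT, evict 2, frames=[4,3]
Step 4: ref 2 -> FAULT, evict 4, frames=[2,3]
Step 5: ref 2 -> HIT, frames=[2,3]
Step 6: ref 4 -> FAULT, evict 3, frames=[2,4]
At step 6: evicted page 3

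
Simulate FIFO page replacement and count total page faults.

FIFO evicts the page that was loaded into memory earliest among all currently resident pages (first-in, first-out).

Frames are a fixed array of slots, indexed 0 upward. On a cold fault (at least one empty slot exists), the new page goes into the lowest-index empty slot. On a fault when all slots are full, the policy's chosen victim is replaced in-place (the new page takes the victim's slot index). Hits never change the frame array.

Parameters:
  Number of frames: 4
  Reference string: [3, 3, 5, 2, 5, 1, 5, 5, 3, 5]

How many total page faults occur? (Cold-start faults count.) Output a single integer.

Answer: 4

Derivation:
Step 0: ref 3 → FAULT, frames=[3,-,-,-]
Step 1: ref 3 → HIT, frames=[3,-,-,-]
Step 2: ref 5 → FAULT, frames=[3,5,-,-]
Step 3: ref 2 → FAULT, frames=[3,5,2,-]
Step 4: ref 5 → HIT, frames=[3,5,2,-]
Step 5: ref 1 → FAULT, frames=[3,5,2,1]
Step 6: ref 5 → HIT, frames=[3,5,2,1]
Step 7: ref 5 → HIT, frames=[3,5,2,1]
Step 8: ref 3 → HIT, frames=[3,5,2,1]
Step 9: ref 5 → HIT, frames=[3,5,2,1]
Total faults: 4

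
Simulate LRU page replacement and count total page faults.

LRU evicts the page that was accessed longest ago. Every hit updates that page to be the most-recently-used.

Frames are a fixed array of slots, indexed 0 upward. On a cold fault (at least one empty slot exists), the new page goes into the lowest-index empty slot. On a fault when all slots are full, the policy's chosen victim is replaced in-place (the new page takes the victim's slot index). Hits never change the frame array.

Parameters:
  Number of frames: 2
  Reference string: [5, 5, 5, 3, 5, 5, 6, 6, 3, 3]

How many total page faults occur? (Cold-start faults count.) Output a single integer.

Answer: 4

Derivation:
Step 0: ref 5 → FAULT, frames=[5,-]
Step 1: ref 5 → HIT, frames=[5,-]
Step 2: ref 5 → HIT, frames=[5,-]
Step 3: ref 3 → FAULT, frames=[5,3]
Step 4: ref 5 → HIT, frames=[5,3]
Step 5: ref 5 → HIT, frames=[5,3]
Step 6: ref 6 → FAULT (evict 3), frames=[5,6]
Step 7: ref 6 → HIT, frames=[5,6]
Step 8: ref 3 → FAULT (evict 5), frames=[3,6]
Step 9: ref 3 → HIT, frames=[3,6]
Total faults: 4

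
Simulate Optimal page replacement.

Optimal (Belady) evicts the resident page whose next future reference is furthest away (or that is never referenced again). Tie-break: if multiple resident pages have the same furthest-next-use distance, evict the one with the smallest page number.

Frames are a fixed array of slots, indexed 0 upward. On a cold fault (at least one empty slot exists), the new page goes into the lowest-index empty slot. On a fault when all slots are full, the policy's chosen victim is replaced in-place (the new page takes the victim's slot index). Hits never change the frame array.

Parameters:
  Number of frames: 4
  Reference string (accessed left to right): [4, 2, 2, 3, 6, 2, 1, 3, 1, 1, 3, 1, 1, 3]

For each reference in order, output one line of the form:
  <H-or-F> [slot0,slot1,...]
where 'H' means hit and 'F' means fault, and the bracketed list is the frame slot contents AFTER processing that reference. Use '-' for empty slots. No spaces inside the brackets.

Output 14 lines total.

F [4,-,-,-]
F [4,2,-,-]
H [4,2,-,-]
F [4,2,3,-]
F [4,2,3,6]
H [4,2,3,6]
F [4,1,3,6]
H [4,1,3,6]
H [4,1,3,6]
H [4,1,3,6]
H [4,1,3,6]
H [4,1,3,6]
H [4,1,3,6]
H [4,1,3,6]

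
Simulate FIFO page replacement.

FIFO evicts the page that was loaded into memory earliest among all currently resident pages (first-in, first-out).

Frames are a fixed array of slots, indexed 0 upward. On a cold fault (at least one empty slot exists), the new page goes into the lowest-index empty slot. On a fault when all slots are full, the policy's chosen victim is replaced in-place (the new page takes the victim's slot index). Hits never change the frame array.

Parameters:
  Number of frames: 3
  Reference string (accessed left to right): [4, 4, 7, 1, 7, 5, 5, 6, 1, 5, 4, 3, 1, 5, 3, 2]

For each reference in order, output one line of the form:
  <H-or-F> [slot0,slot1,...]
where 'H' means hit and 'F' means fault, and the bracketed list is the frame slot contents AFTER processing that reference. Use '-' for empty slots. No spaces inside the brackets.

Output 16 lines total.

F [4,-,-]
H [4,-,-]
F [4,7,-]
F [4,7,1]
H [4,7,1]
F [5,7,1]
H [5,7,1]
F [5,6,1]
H [5,6,1]
H [5,6,1]
F [5,6,4]
F [3,6,4]
F [3,1,4]
F [3,1,5]
H [3,1,5]
F [2,1,5]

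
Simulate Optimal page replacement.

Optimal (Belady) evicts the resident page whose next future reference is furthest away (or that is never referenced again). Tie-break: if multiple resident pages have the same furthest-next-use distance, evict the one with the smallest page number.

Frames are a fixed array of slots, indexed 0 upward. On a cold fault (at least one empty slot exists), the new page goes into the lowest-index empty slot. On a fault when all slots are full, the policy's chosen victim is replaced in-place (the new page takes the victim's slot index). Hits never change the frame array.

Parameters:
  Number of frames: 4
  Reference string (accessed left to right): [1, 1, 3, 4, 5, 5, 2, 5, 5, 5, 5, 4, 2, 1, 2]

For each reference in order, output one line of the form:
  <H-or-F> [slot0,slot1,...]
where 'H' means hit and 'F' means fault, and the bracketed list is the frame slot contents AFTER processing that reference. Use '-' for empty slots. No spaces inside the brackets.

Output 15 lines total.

F [1,-,-,-]
H [1,-,-,-]
F [1,3,-,-]
F [1,3,4,-]
F [1,3,4,5]
H [1,3,4,5]
F [1,2,4,5]
H [1,2,4,5]
H [1,2,4,5]
H [1,2,4,5]
H [1,2,4,5]
H [1,2,4,5]
H [1,2,4,5]
H [1,2,4,5]
H [1,2,4,5]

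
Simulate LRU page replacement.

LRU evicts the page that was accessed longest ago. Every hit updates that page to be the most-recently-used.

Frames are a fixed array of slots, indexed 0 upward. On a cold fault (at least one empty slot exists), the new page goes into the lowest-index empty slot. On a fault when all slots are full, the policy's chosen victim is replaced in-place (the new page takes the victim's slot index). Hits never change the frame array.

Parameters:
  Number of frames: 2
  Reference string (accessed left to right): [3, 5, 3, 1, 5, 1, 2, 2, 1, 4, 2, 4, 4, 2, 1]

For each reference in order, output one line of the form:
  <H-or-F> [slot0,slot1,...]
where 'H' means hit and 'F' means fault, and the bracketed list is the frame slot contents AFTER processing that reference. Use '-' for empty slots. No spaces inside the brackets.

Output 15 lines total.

F [3,-]
F [3,5]
H [3,5]
F [3,1]
F [5,1]
H [5,1]
F [2,1]
H [2,1]
H [2,1]
F [4,1]
F [4,2]
H [4,2]
H [4,2]
H [4,2]
F [1,2]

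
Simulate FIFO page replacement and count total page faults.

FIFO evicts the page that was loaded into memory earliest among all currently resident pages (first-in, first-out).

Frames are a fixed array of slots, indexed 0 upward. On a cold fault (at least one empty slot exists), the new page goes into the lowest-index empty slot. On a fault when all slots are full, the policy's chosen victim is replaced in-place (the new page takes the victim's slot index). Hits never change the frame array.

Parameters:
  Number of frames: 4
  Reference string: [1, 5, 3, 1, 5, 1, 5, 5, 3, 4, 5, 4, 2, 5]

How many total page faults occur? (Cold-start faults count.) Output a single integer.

Step 0: ref 1 → FAULT, frames=[1,-,-,-]
Step 1: ref 5 → FAULT, frames=[1,5,-,-]
Step 2: ref 3 → FAULT, frames=[1,5,3,-]
Step 3: ref 1 → HIT, frames=[1,5,3,-]
Step 4: ref 5 → HIT, frames=[1,5,3,-]
Step 5: ref 1 → HIT, frames=[1,5,3,-]
Step 6: ref 5 → HIT, frames=[1,5,3,-]
Step 7: ref 5 → HIT, frames=[1,5,3,-]
Step 8: ref 3 → HIT, frames=[1,5,3,-]
Step 9: ref 4 → FAULT, frames=[1,5,3,4]
Step 10: ref 5 → HIT, frames=[1,5,3,4]
Step 11: ref 4 → HIT, frames=[1,5,3,4]
Step 12: ref 2 → FAULT (evict 1), frames=[2,5,3,4]
Step 13: ref 5 → HIT, frames=[2,5,3,4]
Total faults: 5

Answer: 5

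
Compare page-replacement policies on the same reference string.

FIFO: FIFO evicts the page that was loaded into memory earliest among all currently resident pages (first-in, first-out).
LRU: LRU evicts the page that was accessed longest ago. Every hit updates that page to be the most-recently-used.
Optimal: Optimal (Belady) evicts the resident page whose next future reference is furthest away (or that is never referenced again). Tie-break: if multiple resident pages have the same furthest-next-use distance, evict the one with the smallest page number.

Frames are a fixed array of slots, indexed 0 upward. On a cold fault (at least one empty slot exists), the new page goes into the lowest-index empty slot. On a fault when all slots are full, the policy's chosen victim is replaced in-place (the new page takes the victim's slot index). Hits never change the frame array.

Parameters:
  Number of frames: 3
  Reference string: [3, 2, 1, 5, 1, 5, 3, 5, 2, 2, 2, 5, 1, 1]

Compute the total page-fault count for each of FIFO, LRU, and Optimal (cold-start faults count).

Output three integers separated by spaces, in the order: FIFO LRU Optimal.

Answer: 7 7 5

Derivation:
--- FIFO ---
  step 0: ref 3 -> FAULT, frames=[3,-,-] (faults so far: 1)
  step 1: ref 2 -> FAULT, frames=[3,2,-] (faults so far: 2)
  step 2: ref 1 -> FAULT, frames=[3,2,1] (faults so far: 3)
  step 3: ref 5 -> FAULT, evict 3, frames=[5,2,1] (faults so far: 4)
  step 4: ref 1 -> HIT, frames=[5,2,1] (faults so far: 4)
  step 5: ref 5 -> HIT, frames=[5,2,1] (faults so far: 4)
  step 6: ref 3 -> FAULT, evict 2, frames=[5,3,1] (faults so far: 5)
  step 7: ref 5 -> HIT, frames=[5,3,1] (faults so far: 5)
  step 8: ref 2 -> FAULT, evict 1, frames=[5,3,2] (faults so far: 6)
  step 9: ref 2 -> HIT, frames=[5,3,2] (faults so far: 6)
  step 10: ref 2 -> HIT, frames=[5,3,2] (faults so far: 6)
  step 11: ref 5 -> HIT, frames=[5,3,2] (faults so far: 6)
  step 12: ref 1 -> FAULT, evict 5, frames=[1,3,2] (faults so far: 7)
  step 13: ref 1 -> HIT, frames=[1,3,2] (faults so far: 7)
  FIFO total faults: 7
--- LRU ---
  step 0: ref 3 -> FAULT, frames=[3,-,-] (faults so far: 1)
  step 1: ref 2 -> FAULT, frames=[3,2,-] (faults so far: 2)
  step 2: ref 1 -> FAULT, frames=[3,2,1] (faults so far: 3)
  step 3: ref 5 -> FAULT, evict 3, frames=[5,2,1] (faults so far: 4)
  step 4: ref 1 -> HIT, frames=[5,2,1] (faults so far: 4)
  step 5: ref 5 -> HIT, frames=[5,2,1] (faults so far: 4)
  step 6: ref 3 -> FAULT, evict 2, frames=[5,3,1] (faults so far: 5)
  step 7: ref 5 -> HIT, frames=[5,3,1] (faults so far: 5)
  step 8: ref 2 -> FAULT, evict 1, frames=[5,3,2] (faults so far: 6)
  step 9: ref 2 -> HIT, frames=[5,3,2] (faults so far: 6)
  step 10: ref 2 -> HIT, frames=[5,3,2] (faults so far: 6)
  step 11: ref 5 -> HIT, frames=[5,3,2] (faults so far: 6)
  step 12: ref 1 -> FAULT, evict 3, frames=[5,1,2] (faults so far: 7)
  step 13: ref 1 -> HIT, frames=[5,1,2] (faults so far: 7)
  LRU total faults: 7
--- Optimal ---
  step 0: ref 3 -> FAULT, frames=[3,-,-] (faults so far: 1)
  step 1: ref 2 -> FAULT, frames=[3,2,-] (faults so far: 2)
  step 2: ref 1 -> FAULT, frames=[3,2,1] (faults so far: 3)
  step 3: ref 5 -> FAULT, evict 2, frames=[3,5,1] (faults so far: 4)
  step 4: ref 1 -> HIT, frames=[3,5,1] (faults so far: 4)
  step 5: ref 5 -> HIT, frames=[3,5,1] (faults so far: 4)
  step 6: ref 3 -> HIT, frames=[3,5,1] (faults so far: 4)
  step 7: ref 5 -> HIT, frames=[3,5,1] (faults so far: 4)
  step 8: ref 2 -> FAULT, evict 3, frames=[2,5,1] (faults so far: 5)
  step 9: ref 2 -> HIT, frames=[2,5,1] (faults so far: 5)
  step 10: ref 2 -> HIT, frames=[2,5,1] (faults so far: 5)
  step 11: ref 5 -> HIT, frames=[2,5,1] (faults so far: 5)
  step 12: ref 1 -> HIT, frames=[2,5,1] (faults so far: 5)
  step 13: ref 1 -> HIT, frames=[2,5,1] (faults so far: 5)
  Optimal total faults: 5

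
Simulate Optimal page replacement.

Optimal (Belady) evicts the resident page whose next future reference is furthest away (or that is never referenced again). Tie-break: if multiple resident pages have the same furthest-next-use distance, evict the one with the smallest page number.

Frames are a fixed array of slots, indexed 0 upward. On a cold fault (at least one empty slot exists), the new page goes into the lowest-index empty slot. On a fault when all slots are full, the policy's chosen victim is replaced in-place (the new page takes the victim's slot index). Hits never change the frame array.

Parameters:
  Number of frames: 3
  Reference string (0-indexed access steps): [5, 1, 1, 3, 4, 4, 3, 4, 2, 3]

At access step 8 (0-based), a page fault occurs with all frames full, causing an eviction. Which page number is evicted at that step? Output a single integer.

Step 0: ref 5 -> FAULT, frames=[5,-,-]
Step 1: ref 1 -> FAULT, frames=[5,1,-]
Step 2: ref 1 -> HIT, frames=[5,1,-]
Step 3: ref 3 -> FAULT, frames=[5,1,3]
Step 4: ref 4 -> FAULT, evict 1, frames=[5,4,3]
Step 5: ref 4 -> HIT, frames=[5,4,3]
Step 6: ref 3 -> HIT, frames=[5,4,3]
Step 7: ref 4 -> HIT, frames=[5,4,3]
Step 8: ref 2 -> FAULT, evict 4, frames=[5,2,3]
At step 8: evicted page 4

Answer: 4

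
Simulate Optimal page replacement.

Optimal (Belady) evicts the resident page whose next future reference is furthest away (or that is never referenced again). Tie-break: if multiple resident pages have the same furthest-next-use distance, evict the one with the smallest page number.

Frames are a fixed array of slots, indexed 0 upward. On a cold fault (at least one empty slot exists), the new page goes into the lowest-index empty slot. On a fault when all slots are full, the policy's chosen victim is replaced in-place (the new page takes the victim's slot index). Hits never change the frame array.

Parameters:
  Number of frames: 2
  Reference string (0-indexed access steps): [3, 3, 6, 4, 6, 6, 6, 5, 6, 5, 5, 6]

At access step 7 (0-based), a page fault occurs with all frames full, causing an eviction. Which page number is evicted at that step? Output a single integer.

Step 0: ref 3 -> FAULT, frames=[3,-]
Step 1: ref 3 -> HIT, frames=[3,-]
Step 2: ref 6 -> FAULT, frames=[3,6]
Step 3: ref 4 -> FAULT, evict 3, frames=[4,6]
Step 4: ref 6 -> HIT, frames=[4,6]
Step 5: ref 6 -> HIT, frames=[4,6]
Step 6: ref 6 -> HIT, frames=[4,6]
Step 7: ref 5 -> FAULT, evict 4, frames=[5,6]
At step 7: evicted page 4

Answer: 4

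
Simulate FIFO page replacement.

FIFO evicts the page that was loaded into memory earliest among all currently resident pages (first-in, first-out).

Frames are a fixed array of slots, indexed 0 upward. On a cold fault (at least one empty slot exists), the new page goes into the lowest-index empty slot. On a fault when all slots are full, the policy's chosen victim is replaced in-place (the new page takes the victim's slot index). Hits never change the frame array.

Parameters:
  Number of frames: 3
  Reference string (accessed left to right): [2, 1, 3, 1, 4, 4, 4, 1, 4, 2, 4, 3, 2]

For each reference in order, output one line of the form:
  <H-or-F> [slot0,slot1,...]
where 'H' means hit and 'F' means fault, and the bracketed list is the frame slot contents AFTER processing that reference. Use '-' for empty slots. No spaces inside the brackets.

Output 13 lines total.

F [2,-,-]
F [2,1,-]
F [2,1,3]
H [2,1,3]
F [4,1,3]
H [4,1,3]
H [4,1,3]
H [4,1,3]
H [4,1,3]
F [4,2,3]
H [4,2,3]
H [4,2,3]
H [4,2,3]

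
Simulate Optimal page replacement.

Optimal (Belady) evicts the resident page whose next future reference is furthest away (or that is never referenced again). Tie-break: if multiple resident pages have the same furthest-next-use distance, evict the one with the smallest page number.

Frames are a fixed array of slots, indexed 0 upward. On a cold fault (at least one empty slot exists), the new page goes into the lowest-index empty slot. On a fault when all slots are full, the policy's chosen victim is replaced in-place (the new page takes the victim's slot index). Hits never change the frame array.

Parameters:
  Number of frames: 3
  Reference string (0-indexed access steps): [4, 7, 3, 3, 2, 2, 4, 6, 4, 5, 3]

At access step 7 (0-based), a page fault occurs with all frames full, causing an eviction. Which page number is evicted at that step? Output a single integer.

Step 0: ref 4 -> FAULT, frames=[4,-,-]
Step 1: ref 7 -> FAULT, frames=[4,7,-]
Step 2: ref 3 -> FAULT, frames=[4,7,3]
Step 3: ref 3 -> HIT, frames=[4,7,3]
Step 4: ref 2 -> FAULT, evict 7, frames=[4,2,3]
Step 5: ref 2 -> HIT, frames=[4,2,3]
Step 6: ref 4 -> HIT, frames=[4,2,3]
Step 7: ref 6 -> FAULT, evict 2, frames=[4,6,3]
At step 7: evicted page 2

Answer: 2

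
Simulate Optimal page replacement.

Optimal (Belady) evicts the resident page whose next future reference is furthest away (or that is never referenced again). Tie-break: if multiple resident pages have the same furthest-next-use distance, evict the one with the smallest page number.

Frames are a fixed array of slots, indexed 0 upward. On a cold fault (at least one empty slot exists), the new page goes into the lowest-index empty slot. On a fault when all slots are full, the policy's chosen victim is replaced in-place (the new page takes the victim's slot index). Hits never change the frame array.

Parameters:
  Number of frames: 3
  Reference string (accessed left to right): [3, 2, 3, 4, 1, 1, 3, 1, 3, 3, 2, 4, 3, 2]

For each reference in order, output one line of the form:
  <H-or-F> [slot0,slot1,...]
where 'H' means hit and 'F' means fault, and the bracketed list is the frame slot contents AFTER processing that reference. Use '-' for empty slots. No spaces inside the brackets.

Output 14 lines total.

F [3,-,-]
F [3,2,-]
H [3,2,-]
F [3,2,4]
F [3,2,1]
H [3,2,1]
H [3,2,1]
H [3,2,1]
H [3,2,1]
H [3,2,1]
H [3,2,1]
F [3,2,4]
H [3,2,4]
H [3,2,4]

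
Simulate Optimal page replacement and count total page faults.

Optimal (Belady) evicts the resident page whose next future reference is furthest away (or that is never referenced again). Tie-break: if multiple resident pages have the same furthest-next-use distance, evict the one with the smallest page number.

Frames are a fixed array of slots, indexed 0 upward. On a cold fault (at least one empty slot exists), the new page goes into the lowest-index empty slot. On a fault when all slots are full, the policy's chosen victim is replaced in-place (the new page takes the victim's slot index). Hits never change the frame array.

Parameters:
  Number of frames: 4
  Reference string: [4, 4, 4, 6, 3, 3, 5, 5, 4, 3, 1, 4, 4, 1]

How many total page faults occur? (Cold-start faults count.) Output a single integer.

Step 0: ref 4 → FAULT, frames=[4,-,-,-]
Step 1: ref 4 → HIT, frames=[4,-,-,-]
Step 2: ref 4 → HIT, frames=[4,-,-,-]
Step 3: ref 6 → FAULT, frames=[4,6,-,-]
Step 4: ref 3 → FAULT, frames=[4,6,3,-]
Step 5: ref 3 → HIT, frames=[4,6,3,-]
Step 6: ref 5 → FAULT, frames=[4,6,3,5]
Step 7: ref 5 → HIT, frames=[4,6,3,5]
Step 8: ref 4 → HIT, frames=[4,6,3,5]
Step 9: ref 3 → HIT, frames=[4,6,3,5]
Step 10: ref 1 → FAULT (evict 3), frames=[4,6,1,5]
Step 11: ref 4 → HIT, frames=[4,6,1,5]
Step 12: ref 4 → HIT, frames=[4,6,1,5]
Step 13: ref 1 → HIT, frames=[4,6,1,5]
Total faults: 5

Answer: 5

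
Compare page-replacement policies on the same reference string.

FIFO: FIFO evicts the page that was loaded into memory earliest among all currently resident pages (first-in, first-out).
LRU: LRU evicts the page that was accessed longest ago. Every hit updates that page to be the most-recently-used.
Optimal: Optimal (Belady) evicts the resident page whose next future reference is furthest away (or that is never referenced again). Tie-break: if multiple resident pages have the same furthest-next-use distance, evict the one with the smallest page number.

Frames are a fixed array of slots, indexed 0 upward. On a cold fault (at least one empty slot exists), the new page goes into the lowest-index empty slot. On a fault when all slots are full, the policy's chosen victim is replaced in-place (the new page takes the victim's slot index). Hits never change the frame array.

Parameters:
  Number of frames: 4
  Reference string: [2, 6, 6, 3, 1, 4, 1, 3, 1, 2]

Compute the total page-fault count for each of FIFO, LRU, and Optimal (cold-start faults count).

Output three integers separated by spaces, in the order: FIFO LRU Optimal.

--- FIFO ---
  step 0: ref 2 -> FAULT, frames=[2,-,-,-] (faults so far: 1)
  step 1: ref 6 -> FAULT, frames=[2,6,-,-] (faults so far: 2)
  step 2: ref 6 -> HIT, frames=[2,6,-,-] (faults so far: 2)
  step 3: ref 3 -> FAULT, frames=[2,6,3,-] (faults so far: 3)
  step 4: ref 1 -> FAULT, frames=[2,6,3,1] (faults so far: 4)
  step 5: ref 4 -> FAULT, evict 2, frames=[4,6,3,1] (faults so far: 5)
  step 6: ref 1 -> HIT, frames=[4,6,3,1] (faults so far: 5)
  step 7: ref 3 -> HIT, frames=[4,6,3,1] (faults so far: 5)
  step 8: ref 1 -> HIT, frames=[4,6,3,1] (faults so far: 5)
  step 9: ref 2 -> FAULT, evict 6, frames=[4,2,3,1] (faults so far: 6)
  FIFO total faults: 6
--- LRU ---
  step 0: ref 2 -> FAULT, frames=[2,-,-,-] (faults so far: 1)
  step 1: ref 6 -> FAULT, frames=[2,6,-,-] (faults so far: 2)
  step 2: ref 6 -> HIT, frames=[2,6,-,-] (faults so far: 2)
  step 3: ref 3 -> FAULT, frames=[2,6,3,-] (faults so far: 3)
  step 4: ref 1 -> FAULT, frames=[2,6,3,1] (faults so far: 4)
  step 5: ref 4 -> FAULT, evict 2, frames=[4,6,3,1] (faults so far: 5)
  step 6: ref 1 -> HIT, frames=[4,6,3,1] (faults so far: 5)
  step 7: ref 3 -> HIT, frames=[4,6,3,1] (faults so far: 5)
  step 8: ref 1 -> HIT, frames=[4,6,3,1] (faults so far: 5)
  step 9: ref 2 -> FAULT, evict 6, frames=[4,2,3,1] (faults so far: 6)
  LRU total faults: 6
--- Optimal ---
  step 0: ref 2 -> FAULT, frames=[2,-,-,-] (faults so far: 1)
  step 1: ref 6 -> FAULT, frames=[2,6,-,-] (faults so far: 2)
  step 2: ref 6 -> HIT, frames=[2,6,-,-] (faults so far: 2)
  step 3: ref 3 -> FAULT, frames=[2,6,3,-] (faults so far: 3)
  step 4: ref 1 -> FAULT, frames=[2,6,3,1] (faults so far: 4)
  step 5: ref 4 -> FAULT, evict 6, frames=[2,4,3,1] (faults so far: 5)
  step 6: ref 1 -> HIT, frames=[2,4,3,1] (faults so far: 5)
  step 7: ref 3 -> HIT, frames=[2,4,3,1] (faults so far: 5)
  step 8: ref 1 -> HIT, frames=[2,4,3,1] (faults so far: 5)
  step 9: ref 2 -> HIT, frames=[2,4,3,1] (faults so far: 5)
  Optimal total faults: 5

Answer: 6 6 5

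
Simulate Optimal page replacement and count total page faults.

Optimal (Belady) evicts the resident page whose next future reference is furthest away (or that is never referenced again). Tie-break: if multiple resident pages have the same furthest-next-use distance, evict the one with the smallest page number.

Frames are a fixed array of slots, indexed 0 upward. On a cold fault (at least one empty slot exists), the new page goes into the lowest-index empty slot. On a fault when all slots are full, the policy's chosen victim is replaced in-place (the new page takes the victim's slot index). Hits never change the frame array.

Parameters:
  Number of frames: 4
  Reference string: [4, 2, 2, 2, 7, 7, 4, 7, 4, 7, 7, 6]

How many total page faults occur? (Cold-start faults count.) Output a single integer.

Answer: 4

Derivation:
Step 0: ref 4 → FAULT, frames=[4,-,-,-]
Step 1: ref 2 → FAULT, frames=[4,2,-,-]
Step 2: ref 2 → HIT, frames=[4,2,-,-]
Step 3: ref 2 → HIT, frames=[4,2,-,-]
Step 4: ref 7 → FAULT, frames=[4,2,7,-]
Step 5: ref 7 → HIT, frames=[4,2,7,-]
Step 6: ref 4 → HIT, frames=[4,2,7,-]
Step 7: ref 7 → HIT, frames=[4,2,7,-]
Step 8: ref 4 → HIT, frames=[4,2,7,-]
Step 9: ref 7 → HIT, frames=[4,2,7,-]
Step 10: ref 7 → HIT, frames=[4,2,7,-]
Step 11: ref 6 → FAULT, frames=[4,2,7,6]
Total faults: 4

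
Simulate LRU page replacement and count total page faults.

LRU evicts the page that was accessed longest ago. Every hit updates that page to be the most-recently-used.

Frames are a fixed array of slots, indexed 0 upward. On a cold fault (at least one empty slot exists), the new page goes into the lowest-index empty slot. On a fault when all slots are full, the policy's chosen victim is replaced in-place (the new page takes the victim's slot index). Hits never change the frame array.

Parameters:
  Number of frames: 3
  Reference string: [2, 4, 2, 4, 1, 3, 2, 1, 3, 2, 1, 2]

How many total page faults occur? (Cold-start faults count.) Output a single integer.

Step 0: ref 2 → FAULT, frames=[2,-,-]
Step 1: ref 4 → FAULT, frames=[2,4,-]
Step 2: ref 2 → HIT, frames=[2,4,-]
Step 3: ref 4 → HIT, frames=[2,4,-]
Step 4: ref 1 → FAULT, frames=[2,4,1]
Step 5: ref 3 → FAULT (evict 2), frames=[3,4,1]
Step 6: ref 2 → FAULT (evict 4), frames=[3,2,1]
Step 7: ref 1 → HIT, frames=[3,2,1]
Step 8: ref 3 → HIT, frames=[3,2,1]
Step 9: ref 2 → HIT, frames=[3,2,1]
Step 10: ref 1 → HIT, frames=[3,2,1]
Step 11: ref 2 → HIT, frames=[3,2,1]
Total faults: 5

Answer: 5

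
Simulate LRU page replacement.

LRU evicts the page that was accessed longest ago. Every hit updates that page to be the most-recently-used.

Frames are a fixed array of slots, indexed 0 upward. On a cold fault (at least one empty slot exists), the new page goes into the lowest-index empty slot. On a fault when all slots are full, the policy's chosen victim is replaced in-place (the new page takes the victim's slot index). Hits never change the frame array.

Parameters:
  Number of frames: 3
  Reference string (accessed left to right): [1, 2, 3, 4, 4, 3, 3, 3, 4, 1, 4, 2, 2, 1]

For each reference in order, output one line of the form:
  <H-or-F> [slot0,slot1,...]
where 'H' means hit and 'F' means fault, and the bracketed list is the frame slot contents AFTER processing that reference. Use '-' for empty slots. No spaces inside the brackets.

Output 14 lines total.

F [1,-,-]
F [1,2,-]
F [1,2,3]
F [4,2,3]
H [4,2,3]
H [4,2,3]
H [4,2,3]
H [4,2,3]
H [4,2,3]
F [4,1,3]
H [4,1,3]
F [4,1,2]
H [4,1,2]
H [4,1,2]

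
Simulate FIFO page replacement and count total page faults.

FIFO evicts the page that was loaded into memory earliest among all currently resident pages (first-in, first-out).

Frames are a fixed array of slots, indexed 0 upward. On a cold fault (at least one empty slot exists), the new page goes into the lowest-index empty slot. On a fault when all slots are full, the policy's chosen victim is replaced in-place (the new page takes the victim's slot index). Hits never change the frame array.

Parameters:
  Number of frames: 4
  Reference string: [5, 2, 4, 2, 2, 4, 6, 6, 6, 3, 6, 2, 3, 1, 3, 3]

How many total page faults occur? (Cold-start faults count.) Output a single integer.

Answer: 6

Derivation:
Step 0: ref 5 → FAULT, frames=[5,-,-,-]
Step 1: ref 2 → FAULT, frames=[5,2,-,-]
Step 2: ref 4 → FAULT, frames=[5,2,4,-]
Step 3: ref 2 → HIT, frames=[5,2,4,-]
Step 4: ref 2 → HIT, frames=[5,2,4,-]
Step 5: ref 4 → HIT, frames=[5,2,4,-]
Step 6: ref 6 → FAULT, frames=[5,2,4,6]
Step 7: ref 6 → HIT, frames=[5,2,4,6]
Step 8: ref 6 → HIT, frames=[5,2,4,6]
Step 9: ref 3 → FAULT (evict 5), frames=[3,2,4,6]
Step 10: ref 6 → HIT, frames=[3,2,4,6]
Step 11: ref 2 → HIT, frames=[3,2,4,6]
Step 12: ref 3 → HIT, frames=[3,2,4,6]
Step 13: ref 1 → FAULT (evict 2), frames=[3,1,4,6]
Step 14: ref 3 → HIT, frames=[3,1,4,6]
Step 15: ref 3 → HIT, frames=[3,1,4,6]
Total faults: 6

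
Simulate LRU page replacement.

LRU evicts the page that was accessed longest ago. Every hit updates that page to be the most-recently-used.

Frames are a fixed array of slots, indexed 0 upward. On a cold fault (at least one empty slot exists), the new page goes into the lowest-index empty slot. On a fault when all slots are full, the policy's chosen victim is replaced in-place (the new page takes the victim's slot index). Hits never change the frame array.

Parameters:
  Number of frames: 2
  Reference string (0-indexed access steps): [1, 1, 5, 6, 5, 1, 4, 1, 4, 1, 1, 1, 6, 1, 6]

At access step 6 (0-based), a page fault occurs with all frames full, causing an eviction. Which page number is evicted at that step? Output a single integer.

Answer: 5

Derivation:
Step 0: ref 1 -> FAULT, frames=[1,-]
Step 1: ref 1 -> HIT, frames=[1,-]
Step 2: ref 5 -> FAULT, frames=[1,5]
Step 3: ref 6 -> FAULT, evict 1, frames=[6,5]
Step 4: ref 5 -> HIT, frames=[6,5]
Step 5: ref 1 -> FAULT, evict 6, frames=[1,5]
Step 6: ref 4 -> FAULT, evict 5, frames=[1,4]
At step 6: evicted page 5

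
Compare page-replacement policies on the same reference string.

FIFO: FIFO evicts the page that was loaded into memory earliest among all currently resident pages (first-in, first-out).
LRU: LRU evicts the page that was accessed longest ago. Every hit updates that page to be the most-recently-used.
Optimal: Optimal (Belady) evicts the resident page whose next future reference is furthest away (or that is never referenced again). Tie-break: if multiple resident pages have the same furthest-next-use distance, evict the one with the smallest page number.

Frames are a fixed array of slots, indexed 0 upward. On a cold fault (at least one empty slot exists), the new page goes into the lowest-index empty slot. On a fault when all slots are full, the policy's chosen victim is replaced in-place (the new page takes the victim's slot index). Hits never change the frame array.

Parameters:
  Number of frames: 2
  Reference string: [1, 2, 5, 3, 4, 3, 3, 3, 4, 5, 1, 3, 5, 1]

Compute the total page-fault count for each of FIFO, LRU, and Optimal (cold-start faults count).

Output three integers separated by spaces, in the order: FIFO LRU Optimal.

--- FIFO ---
  step 0: ref 1 -> FAULT, frames=[1,-] (faults so far: 1)
  step 1: ref 2 -> FAULT, frames=[1,2] (faults so far: 2)
  step 2: ref 5 -> FAULT, evict 1, frames=[5,2] (faults so far: 3)
  step 3: ref 3 -> FAULT, evict 2, frames=[5,3] (faults so far: 4)
  step 4: ref 4 -> FAULT, evict 5, frames=[4,3] (faults so far: 5)
  step 5: ref 3 -> HIT, frames=[4,3] (faults so far: 5)
  step 6: ref 3 -> HIT, frames=[4,3] (faults so far: 5)
  step 7: ref 3 -> HIT, frames=[4,3] (faults so far: 5)
  step 8: ref 4 -> HIT, frames=[4,3] (faults so far: 5)
  step 9: ref 5 -> FAULT, evict 3, frames=[4,5] (faults so far: 6)
  step 10: ref 1 -> FAULT, evict 4, frames=[1,5] (faults so far: 7)
  step 11: ref 3 -> FAULT, evict 5, frames=[1,3] (faults so far: 8)
  step 12: ref 5 -> FAULT, evict 1, frames=[5,3] (faults so far: 9)
  step 13: ref 1 -> FAULT, evict 3, frames=[5,1] (faults so far: 10)
  FIFO total faults: 10
--- LRU ---
  step 0: ref 1 -> FAULT, frames=[1,-] (faults so far: 1)
  step 1: ref 2 -> FAULT, frames=[1,2] (faults so far: 2)
  step 2: ref 5 -> FAULT, evict 1, frames=[5,2] (faults so far: 3)
  step 3: ref 3 -> FAULT, evict 2, frames=[5,3] (faults so far: 4)
  step 4: ref 4 -> FAULT, evict 5, frames=[4,3] (faults so far: 5)
  step 5: ref 3 -> HIT, frames=[4,3] (faults so far: 5)
  step 6: ref 3 -> HIT, frames=[4,3] (faults so far: 5)
  step 7: ref 3 -> HIT, frames=[4,3] (faults so far: 5)
  step 8: ref 4 -> HIT, frames=[4,3] (faults so far: 5)
  step 9: ref 5 -> FAULT, evict 3, frames=[4,5] (faults so far: 6)
  step 10: ref 1 -> FAULT, evict 4, frames=[1,5] (faults so far: 7)
  step 11: ref 3 -> FAULT, evict 5, frames=[1,3] (faults so far: 8)
  step 12: ref 5 -> FAULT, evict 1, frames=[5,3] (faults so far: 9)
  step 13: ref 1 -> FAULT, evict 3, frames=[5,1] (faults so far: 10)
  LRU total faults: 10
--- Optimal ---
  step 0: ref 1 -> FAULT, frames=[1,-] (faults so far: 1)
  step 1: ref 2 -> FAULT, frames=[1,2] (faults so far: 2)
  step 2: ref 5 -> FAULT, evict 2, frames=[1,5] (faults so far: 3)
  step 3: ref 3 -> FAULT, evict 1, frames=[3,5] (faults so far: 4)
  step 4: ref 4 -> FAULT, evict 5, frames=[3,4] (faults so far: 5)
  step 5: ref 3 -> HIT, frames=[3,4] (faults so far: 5)
  step 6: ref 3 -> HIT, frames=[3,4] (faults so far: 5)
  step 7: ref 3 -> HIT, frames=[3,4] (faults so far: 5)
  step 8: ref 4 -> HIT, frames=[3,4] (faults so far: 5)
  step 9: ref 5 -> FAULT, evict 4, frames=[3,5] (faults so far: 6)
  step 10: ref 1 -> FAULT, evict 5, frames=[3,1] (faults so far: 7)
  step 11: ref 3 -> HIT, frames=[3,1] (faults so far: 7)
  step 12: ref 5 -> FAULT, evict 3, frames=[5,1] (faults so far: 8)
  step 13: ref 1 -> HIT, frames=[5,1] (faults so far: 8)
  Optimal total faults: 8

Answer: 10 10 8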